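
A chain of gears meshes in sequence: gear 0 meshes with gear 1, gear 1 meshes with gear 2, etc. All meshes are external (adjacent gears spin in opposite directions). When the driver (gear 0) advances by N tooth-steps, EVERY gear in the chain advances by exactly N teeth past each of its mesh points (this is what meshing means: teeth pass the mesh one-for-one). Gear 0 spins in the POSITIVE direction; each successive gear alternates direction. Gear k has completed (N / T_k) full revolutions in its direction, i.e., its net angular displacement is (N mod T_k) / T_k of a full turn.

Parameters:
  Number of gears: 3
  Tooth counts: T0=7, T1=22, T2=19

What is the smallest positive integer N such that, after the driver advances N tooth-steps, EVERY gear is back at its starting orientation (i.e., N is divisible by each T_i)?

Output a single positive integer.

Answer: 2926

Derivation:
Gear k returns to start when N is a multiple of T_k.
All gears at start simultaneously when N is a common multiple of [7, 22, 19]; the smallest such N is lcm(7, 22, 19).
Start: lcm = T0 = 7
Fold in T1=22: gcd(7, 22) = 1; lcm(7, 22) = 7 * 22 / 1 = 154 / 1 = 154
Fold in T2=19: gcd(154, 19) = 1; lcm(154, 19) = 154 * 19 / 1 = 2926 / 1 = 2926
Full cycle length = 2926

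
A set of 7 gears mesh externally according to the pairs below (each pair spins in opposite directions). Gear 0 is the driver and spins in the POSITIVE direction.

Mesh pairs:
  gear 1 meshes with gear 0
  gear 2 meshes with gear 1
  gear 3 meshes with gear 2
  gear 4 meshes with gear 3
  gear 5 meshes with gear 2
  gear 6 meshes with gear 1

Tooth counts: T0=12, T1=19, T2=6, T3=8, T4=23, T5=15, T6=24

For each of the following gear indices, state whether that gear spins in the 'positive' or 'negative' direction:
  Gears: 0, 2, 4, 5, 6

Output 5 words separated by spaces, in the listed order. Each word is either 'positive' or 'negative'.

Gear 0 (driver): positive (depth 0)
  gear 1: meshes with gear 0 -> depth 1 -> negative (opposite of gear 0)
  gear 2: meshes with gear 1 -> depth 2 -> positive (opposite of gear 1)
  gear 3: meshes with gear 2 -> depth 3 -> negative (opposite of gear 2)
  gear 4: meshes with gear 3 -> depth 4 -> positive (opposite of gear 3)
  gear 5: meshes with gear 2 -> depth 3 -> negative (opposite of gear 2)
  gear 6: meshes with gear 1 -> depth 2 -> positive (opposite of gear 1)
Queried indices 0, 2, 4, 5, 6 -> positive, positive, positive, negative, positive

Answer: positive positive positive negative positive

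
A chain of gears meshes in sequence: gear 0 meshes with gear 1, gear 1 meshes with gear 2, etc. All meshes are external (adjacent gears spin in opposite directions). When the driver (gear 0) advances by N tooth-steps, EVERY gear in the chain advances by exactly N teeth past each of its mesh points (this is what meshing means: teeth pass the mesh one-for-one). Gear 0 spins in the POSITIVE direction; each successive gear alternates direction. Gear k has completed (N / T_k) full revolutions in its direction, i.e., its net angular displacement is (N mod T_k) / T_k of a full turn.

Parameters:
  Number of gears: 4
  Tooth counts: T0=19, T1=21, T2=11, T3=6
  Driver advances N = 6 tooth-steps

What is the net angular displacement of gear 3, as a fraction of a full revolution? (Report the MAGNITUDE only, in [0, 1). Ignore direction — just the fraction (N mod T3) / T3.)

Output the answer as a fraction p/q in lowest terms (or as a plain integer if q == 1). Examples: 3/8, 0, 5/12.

Answer: 0

Derivation:
Chain of 4 gears, tooth counts: [19, 21, 11, 6]
  gear 0: T0=19, direction=positive, advance = 6 mod 19 = 6 teeth = 6/19 turn
  gear 1: T1=21, direction=negative, advance = 6 mod 21 = 6 teeth = 6/21 turn
  gear 2: T2=11, direction=positive, advance = 6 mod 11 = 6 teeth = 6/11 turn
  gear 3: T3=6, direction=negative, advance = 6 mod 6 = 0 teeth = 0/6 turn
Gear 3: 6 mod 6 = 0
Fraction = 0 / 6 = 0/1 (gcd(0,6)=6) = 0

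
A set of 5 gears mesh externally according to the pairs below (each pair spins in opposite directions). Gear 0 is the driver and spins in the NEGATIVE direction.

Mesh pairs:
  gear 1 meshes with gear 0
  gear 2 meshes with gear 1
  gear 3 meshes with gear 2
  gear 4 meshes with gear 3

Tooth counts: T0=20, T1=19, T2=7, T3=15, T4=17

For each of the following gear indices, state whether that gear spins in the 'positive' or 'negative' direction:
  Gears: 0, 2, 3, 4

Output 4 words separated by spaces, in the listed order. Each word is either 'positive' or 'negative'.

Answer: negative negative positive negative

Derivation:
Gear 0 (driver): negative (depth 0)
  gear 1: meshes with gear 0 -> depth 1 -> positive (opposite of gear 0)
  gear 2: meshes with gear 1 -> depth 2 -> negative (opposite of gear 1)
  gear 3: meshes with gear 2 -> depth 3 -> positive (opposite of gear 2)
  gear 4: meshes with gear 3 -> depth 4 -> negative (opposite of gear 3)
Queried indices 0, 2, 3, 4 -> negative, negative, positive, negative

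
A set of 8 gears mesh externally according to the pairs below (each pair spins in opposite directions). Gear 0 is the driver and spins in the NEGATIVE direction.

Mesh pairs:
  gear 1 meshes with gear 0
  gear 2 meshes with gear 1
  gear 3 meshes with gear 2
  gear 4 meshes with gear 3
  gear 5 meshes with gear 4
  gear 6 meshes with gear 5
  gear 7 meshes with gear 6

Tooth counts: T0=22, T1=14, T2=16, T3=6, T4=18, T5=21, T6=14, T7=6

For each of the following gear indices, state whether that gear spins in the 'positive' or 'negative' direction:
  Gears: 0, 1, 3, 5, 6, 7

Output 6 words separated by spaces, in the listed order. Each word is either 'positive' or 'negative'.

Answer: negative positive positive positive negative positive

Derivation:
Gear 0 (driver): negative (depth 0)
  gear 1: meshes with gear 0 -> depth 1 -> positive (opposite of gear 0)
  gear 2: meshes with gear 1 -> depth 2 -> negative (opposite of gear 1)
  gear 3: meshes with gear 2 -> depth 3 -> positive (opposite of gear 2)
  gear 4: meshes with gear 3 -> depth 4 -> negative (opposite of gear 3)
  gear 5: meshes with gear 4 -> depth 5 -> positive (opposite of gear 4)
  gear 6: meshes with gear 5 -> depth 6 -> negative (opposite of gear 5)
  gear 7: meshes with gear 6 -> depth 7 -> positive (opposite of gear 6)
Queried indices 0, 1, 3, 5, 6, 7 -> negative, positive, positive, positive, negative, positive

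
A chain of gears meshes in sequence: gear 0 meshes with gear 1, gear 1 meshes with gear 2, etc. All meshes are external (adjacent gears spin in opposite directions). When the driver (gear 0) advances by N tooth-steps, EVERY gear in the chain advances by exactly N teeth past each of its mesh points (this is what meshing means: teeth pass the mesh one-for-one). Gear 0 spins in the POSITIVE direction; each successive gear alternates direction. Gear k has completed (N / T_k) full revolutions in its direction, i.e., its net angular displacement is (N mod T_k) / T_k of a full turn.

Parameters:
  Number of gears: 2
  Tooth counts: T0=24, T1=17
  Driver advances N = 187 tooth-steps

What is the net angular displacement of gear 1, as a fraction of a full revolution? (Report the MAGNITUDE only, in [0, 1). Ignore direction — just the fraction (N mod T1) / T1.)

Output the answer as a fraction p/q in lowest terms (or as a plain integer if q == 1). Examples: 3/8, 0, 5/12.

Chain of 2 gears, tooth counts: [24, 17]
  gear 0: T0=24, direction=positive, advance = 187 mod 24 = 19 teeth = 19/24 turn
  gear 1: T1=17, direction=negative, advance = 187 mod 17 = 0 teeth = 0/17 turn
Gear 1: 187 mod 17 = 0
Fraction = 0 / 17 = 0/1 (gcd(0,17)=17) = 0

Answer: 0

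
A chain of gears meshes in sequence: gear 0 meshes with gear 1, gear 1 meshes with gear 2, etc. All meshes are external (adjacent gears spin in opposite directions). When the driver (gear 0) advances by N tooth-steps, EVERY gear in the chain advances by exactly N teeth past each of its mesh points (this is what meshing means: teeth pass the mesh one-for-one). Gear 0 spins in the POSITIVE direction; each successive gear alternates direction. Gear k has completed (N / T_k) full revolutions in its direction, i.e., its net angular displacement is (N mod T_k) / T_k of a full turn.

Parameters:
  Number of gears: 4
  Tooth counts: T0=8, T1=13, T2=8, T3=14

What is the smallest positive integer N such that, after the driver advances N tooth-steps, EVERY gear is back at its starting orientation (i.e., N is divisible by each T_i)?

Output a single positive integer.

Answer: 728

Derivation:
Gear k returns to start when N is a multiple of T_k.
All gears at start simultaneously when N is a common multiple of [8, 13, 8, 14]; the smallest such N is lcm(8, 13, 8, 14).
Start: lcm = T0 = 8
Fold in T1=13: gcd(8, 13) = 1; lcm(8, 13) = 8 * 13 / 1 = 104 / 1 = 104
Fold in T2=8: gcd(104, 8) = 8; lcm(104, 8) = 104 * 8 / 8 = 832 / 8 = 104
Fold in T3=14: gcd(104, 14) = 2; lcm(104, 14) = 104 * 14 / 2 = 1456 / 2 = 728
Full cycle length = 728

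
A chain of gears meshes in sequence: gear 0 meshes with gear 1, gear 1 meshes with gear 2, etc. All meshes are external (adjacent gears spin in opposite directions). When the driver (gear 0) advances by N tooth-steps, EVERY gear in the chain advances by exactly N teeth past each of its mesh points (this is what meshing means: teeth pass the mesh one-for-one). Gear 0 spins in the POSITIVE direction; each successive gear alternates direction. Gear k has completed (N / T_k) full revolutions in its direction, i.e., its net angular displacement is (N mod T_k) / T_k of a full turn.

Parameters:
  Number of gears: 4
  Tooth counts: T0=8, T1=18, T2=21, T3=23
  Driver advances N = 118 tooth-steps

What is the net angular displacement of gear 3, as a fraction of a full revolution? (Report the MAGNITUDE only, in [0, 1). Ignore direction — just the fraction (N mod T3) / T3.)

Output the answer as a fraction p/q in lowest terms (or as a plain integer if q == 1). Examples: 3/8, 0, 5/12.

Chain of 4 gears, tooth counts: [8, 18, 21, 23]
  gear 0: T0=8, direction=positive, advance = 118 mod 8 = 6 teeth = 6/8 turn
  gear 1: T1=18, direction=negative, advance = 118 mod 18 = 10 teeth = 10/18 turn
  gear 2: T2=21, direction=positive, advance = 118 mod 21 = 13 teeth = 13/21 turn
  gear 3: T3=23, direction=negative, advance = 118 mod 23 = 3 teeth = 3/23 turn
Gear 3: 118 mod 23 = 3
Fraction = 3 / 23 = 3/23 (gcd(3,23)=1) = 3/23

Answer: 3/23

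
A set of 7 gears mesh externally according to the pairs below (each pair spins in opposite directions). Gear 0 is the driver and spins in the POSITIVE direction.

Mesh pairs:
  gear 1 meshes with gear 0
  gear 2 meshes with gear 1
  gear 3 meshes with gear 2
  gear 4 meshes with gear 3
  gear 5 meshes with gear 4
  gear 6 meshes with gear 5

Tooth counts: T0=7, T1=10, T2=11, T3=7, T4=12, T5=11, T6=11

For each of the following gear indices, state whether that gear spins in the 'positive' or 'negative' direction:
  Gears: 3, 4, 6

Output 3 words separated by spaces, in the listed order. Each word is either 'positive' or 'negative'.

Answer: negative positive positive

Derivation:
Gear 0 (driver): positive (depth 0)
  gear 1: meshes with gear 0 -> depth 1 -> negative (opposite of gear 0)
  gear 2: meshes with gear 1 -> depth 2 -> positive (opposite of gear 1)
  gear 3: meshes with gear 2 -> depth 3 -> negative (opposite of gear 2)
  gear 4: meshes with gear 3 -> depth 4 -> positive (opposite of gear 3)
  gear 5: meshes with gear 4 -> depth 5 -> negative (opposite of gear 4)
  gear 6: meshes with gear 5 -> depth 6 -> positive (opposite of gear 5)
Queried indices 3, 4, 6 -> negative, positive, positive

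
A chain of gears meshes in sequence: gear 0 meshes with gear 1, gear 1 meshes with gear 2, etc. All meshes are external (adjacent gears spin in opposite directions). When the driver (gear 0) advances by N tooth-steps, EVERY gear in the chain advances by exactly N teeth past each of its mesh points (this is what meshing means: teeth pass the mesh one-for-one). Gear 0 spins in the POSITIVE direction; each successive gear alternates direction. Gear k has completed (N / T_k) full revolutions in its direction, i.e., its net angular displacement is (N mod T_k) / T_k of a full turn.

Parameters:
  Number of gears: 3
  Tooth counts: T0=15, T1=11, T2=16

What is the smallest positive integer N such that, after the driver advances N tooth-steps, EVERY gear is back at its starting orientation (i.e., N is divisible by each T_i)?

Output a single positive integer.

Gear k returns to start when N is a multiple of T_k.
All gears at start simultaneously when N is a common multiple of [15, 11, 16]; the smallest such N is lcm(15, 11, 16).
Start: lcm = T0 = 15
Fold in T1=11: gcd(15, 11) = 1; lcm(15, 11) = 15 * 11 / 1 = 165 / 1 = 165
Fold in T2=16: gcd(165, 16) = 1; lcm(165, 16) = 165 * 16 / 1 = 2640 / 1 = 2640
Full cycle length = 2640

Answer: 2640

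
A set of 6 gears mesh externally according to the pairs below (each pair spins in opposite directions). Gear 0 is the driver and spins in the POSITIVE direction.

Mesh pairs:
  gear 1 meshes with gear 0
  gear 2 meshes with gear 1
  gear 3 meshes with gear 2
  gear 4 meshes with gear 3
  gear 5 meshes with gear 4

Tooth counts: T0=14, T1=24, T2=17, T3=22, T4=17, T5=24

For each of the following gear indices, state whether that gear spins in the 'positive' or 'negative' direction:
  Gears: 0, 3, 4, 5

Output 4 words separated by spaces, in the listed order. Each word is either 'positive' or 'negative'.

Gear 0 (driver): positive (depth 0)
  gear 1: meshes with gear 0 -> depth 1 -> negative (opposite of gear 0)
  gear 2: meshes with gear 1 -> depth 2 -> positive (opposite of gear 1)
  gear 3: meshes with gear 2 -> depth 3 -> negative (opposite of gear 2)
  gear 4: meshes with gear 3 -> depth 4 -> positive (opposite of gear 3)
  gear 5: meshes with gear 4 -> depth 5 -> negative (opposite of gear 4)
Queried indices 0, 3, 4, 5 -> positive, negative, positive, negative

Answer: positive negative positive negative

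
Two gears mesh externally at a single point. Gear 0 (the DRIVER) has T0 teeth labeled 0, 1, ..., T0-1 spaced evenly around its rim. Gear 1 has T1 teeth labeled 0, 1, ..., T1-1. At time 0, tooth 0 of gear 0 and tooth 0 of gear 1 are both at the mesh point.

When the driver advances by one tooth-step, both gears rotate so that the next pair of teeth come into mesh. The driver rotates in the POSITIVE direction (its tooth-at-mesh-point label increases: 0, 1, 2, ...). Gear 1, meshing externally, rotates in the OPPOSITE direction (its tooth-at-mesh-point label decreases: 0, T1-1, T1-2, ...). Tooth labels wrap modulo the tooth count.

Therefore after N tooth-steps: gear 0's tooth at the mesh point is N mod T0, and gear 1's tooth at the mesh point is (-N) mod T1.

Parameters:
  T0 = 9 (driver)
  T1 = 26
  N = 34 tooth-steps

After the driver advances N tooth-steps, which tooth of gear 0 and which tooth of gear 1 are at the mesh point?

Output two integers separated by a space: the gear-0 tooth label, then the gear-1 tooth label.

Gear 0 (driver, T0=9): tooth at mesh = N mod T0
  34 = 3 * 9 + 7, so 34 mod 9 = 7
  gear 0 tooth = 7
Gear 1 (driven, T1=26): tooth at mesh = (-N) mod T1
  34 = 1 * 26 + 8, so 34 mod 26 = 8
  (-34) mod 26 = (-8) mod 26 = 26 - 8 = 18
Mesh after 34 steps: gear-0 tooth 7 meets gear-1 tooth 18

Answer: 7 18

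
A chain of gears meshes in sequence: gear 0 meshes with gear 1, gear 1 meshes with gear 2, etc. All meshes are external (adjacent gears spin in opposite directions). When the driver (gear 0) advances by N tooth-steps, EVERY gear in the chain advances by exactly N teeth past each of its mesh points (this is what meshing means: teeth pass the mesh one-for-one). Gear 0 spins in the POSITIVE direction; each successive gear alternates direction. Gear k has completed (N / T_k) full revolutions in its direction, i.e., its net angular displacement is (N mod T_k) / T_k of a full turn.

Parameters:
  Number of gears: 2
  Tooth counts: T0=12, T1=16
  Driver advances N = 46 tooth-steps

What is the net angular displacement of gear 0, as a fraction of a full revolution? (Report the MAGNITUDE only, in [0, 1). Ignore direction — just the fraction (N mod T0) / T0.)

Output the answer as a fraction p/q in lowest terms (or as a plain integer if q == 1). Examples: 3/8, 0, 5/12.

Chain of 2 gears, tooth counts: [12, 16]
  gear 0: T0=12, direction=positive, advance = 46 mod 12 = 10 teeth = 10/12 turn
  gear 1: T1=16, direction=negative, advance = 46 mod 16 = 14 teeth = 14/16 turn
Gear 0: 46 mod 12 = 10
Fraction = 10 / 12 = 5/6 (gcd(10,12)=2) = 5/6

Answer: 5/6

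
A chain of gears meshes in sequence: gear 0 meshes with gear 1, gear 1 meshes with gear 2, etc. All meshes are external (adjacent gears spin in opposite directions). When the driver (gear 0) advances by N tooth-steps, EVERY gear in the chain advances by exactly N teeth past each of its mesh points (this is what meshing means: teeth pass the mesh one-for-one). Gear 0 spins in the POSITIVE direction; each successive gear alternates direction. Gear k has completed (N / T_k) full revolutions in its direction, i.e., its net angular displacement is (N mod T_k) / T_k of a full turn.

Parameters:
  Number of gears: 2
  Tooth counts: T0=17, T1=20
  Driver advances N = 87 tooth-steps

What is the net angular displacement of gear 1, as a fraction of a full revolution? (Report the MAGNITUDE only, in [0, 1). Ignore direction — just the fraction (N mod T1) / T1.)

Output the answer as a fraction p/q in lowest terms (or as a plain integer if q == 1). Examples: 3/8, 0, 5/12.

Chain of 2 gears, tooth counts: [17, 20]
  gear 0: T0=17, direction=positive, advance = 87 mod 17 = 2 teeth = 2/17 turn
  gear 1: T1=20, direction=negative, advance = 87 mod 20 = 7 teeth = 7/20 turn
Gear 1: 87 mod 20 = 7
Fraction = 7 / 20 = 7/20 (gcd(7,20)=1) = 7/20

Answer: 7/20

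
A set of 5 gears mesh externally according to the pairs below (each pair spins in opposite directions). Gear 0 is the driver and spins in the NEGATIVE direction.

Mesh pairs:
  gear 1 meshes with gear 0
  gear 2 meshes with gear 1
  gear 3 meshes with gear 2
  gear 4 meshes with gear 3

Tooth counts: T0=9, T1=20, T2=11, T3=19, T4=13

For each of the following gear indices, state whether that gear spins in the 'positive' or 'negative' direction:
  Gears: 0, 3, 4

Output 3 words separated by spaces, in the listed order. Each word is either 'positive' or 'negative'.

Answer: negative positive negative

Derivation:
Gear 0 (driver): negative (depth 0)
  gear 1: meshes with gear 0 -> depth 1 -> positive (opposite of gear 0)
  gear 2: meshes with gear 1 -> depth 2 -> negative (opposite of gear 1)
  gear 3: meshes with gear 2 -> depth 3 -> positive (opposite of gear 2)
  gear 4: meshes with gear 3 -> depth 4 -> negative (opposite of gear 3)
Queried indices 0, 3, 4 -> negative, positive, negative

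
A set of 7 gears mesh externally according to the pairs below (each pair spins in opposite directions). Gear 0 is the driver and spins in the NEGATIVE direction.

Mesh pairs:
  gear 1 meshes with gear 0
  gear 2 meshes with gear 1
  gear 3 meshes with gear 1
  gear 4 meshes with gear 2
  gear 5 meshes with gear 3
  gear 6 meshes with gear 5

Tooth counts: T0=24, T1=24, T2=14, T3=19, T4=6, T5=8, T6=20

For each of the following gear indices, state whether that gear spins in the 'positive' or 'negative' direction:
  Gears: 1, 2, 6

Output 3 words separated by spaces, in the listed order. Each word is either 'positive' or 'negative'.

Answer: positive negative negative

Derivation:
Gear 0 (driver): negative (depth 0)
  gear 1: meshes with gear 0 -> depth 1 -> positive (opposite of gear 0)
  gear 2: meshes with gear 1 -> depth 2 -> negative (opposite of gear 1)
  gear 3: meshes with gear 1 -> depth 2 -> negative (opposite of gear 1)
  gear 4: meshes with gear 2 -> depth 3 -> positive (opposite of gear 2)
  gear 5: meshes with gear 3 -> depth 3 -> positive (opposite of gear 3)
  gear 6: meshes with gear 5 -> depth 4 -> negative (opposite of gear 5)
Queried indices 1, 2, 6 -> positive, negative, negative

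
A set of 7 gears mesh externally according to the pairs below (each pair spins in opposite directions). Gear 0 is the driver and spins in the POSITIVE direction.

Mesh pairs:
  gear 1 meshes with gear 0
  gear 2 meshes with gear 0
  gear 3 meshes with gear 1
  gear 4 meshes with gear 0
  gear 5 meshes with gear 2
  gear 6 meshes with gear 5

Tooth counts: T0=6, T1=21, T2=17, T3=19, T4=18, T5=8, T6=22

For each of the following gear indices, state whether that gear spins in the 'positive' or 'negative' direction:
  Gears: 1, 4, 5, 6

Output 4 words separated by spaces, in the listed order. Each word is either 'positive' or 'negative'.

Answer: negative negative positive negative

Derivation:
Gear 0 (driver): positive (depth 0)
  gear 1: meshes with gear 0 -> depth 1 -> negative (opposite of gear 0)
  gear 2: meshes with gear 0 -> depth 1 -> negative (opposite of gear 0)
  gear 3: meshes with gear 1 -> depth 2 -> positive (opposite of gear 1)
  gear 4: meshes with gear 0 -> depth 1 -> negative (opposite of gear 0)
  gear 5: meshes with gear 2 -> depth 2 -> positive (opposite of gear 2)
  gear 6: meshes with gear 5 -> depth 3 -> negative (opposite of gear 5)
Queried indices 1, 4, 5, 6 -> negative, negative, positive, negative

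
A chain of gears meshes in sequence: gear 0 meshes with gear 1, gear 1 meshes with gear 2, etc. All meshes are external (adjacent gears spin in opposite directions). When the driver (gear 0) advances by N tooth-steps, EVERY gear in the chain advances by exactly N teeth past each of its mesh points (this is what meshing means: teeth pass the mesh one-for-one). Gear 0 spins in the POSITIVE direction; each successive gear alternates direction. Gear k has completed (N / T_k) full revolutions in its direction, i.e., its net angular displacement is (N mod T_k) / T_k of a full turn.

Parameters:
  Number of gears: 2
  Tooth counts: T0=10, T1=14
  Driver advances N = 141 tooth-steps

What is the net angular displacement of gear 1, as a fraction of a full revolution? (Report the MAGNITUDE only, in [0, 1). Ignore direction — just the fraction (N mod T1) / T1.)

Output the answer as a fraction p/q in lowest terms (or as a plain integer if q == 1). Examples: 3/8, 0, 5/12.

Chain of 2 gears, tooth counts: [10, 14]
  gear 0: T0=10, direction=positive, advance = 141 mod 10 = 1 teeth = 1/10 turn
  gear 1: T1=14, direction=negative, advance = 141 mod 14 = 1 teeth = 1/14 turn
Gear 1: 141 mod 14 = 1
Fraction = 1 / 14 = 1/14 (gcd(1,14)=1) = 1/14

Answer: 1/14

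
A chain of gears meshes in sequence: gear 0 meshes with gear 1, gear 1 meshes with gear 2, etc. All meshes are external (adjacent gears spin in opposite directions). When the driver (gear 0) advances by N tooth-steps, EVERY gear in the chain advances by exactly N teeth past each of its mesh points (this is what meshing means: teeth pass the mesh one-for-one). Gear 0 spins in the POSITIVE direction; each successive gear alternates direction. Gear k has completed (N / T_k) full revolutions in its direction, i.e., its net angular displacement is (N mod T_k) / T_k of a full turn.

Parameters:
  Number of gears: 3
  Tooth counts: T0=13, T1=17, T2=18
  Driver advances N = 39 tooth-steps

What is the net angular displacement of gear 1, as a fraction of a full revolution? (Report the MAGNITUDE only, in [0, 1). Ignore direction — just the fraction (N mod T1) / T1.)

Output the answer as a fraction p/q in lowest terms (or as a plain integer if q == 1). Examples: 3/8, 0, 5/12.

Chain of 3 gears, tooth counts: [13, 17, 18]
  gear 0: T0=13, direction=positive, advance = 39 mod 13 = 0 teeth = 0/13 turn
  gear 1: T1=17, direction=negative, advance = 39 mod 17 = 5 teeth = 5/17 turn
  gear 2: T2=18, direction=positive, advance = 39 mod 18 = 3 teeth = 3/18 turn
Gear 1: 39 mod 17 = 5
Fraction = 5 / 17 = 5/17 (gcd(5,17)=1) = 5/17

Answer: 5/17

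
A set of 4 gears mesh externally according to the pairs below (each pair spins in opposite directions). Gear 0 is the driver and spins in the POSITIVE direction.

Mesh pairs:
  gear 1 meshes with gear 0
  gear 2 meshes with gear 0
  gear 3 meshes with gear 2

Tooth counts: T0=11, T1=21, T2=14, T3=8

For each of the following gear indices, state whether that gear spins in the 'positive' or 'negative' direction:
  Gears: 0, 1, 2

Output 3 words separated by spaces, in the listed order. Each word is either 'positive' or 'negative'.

Answer: positive negative negative

Derivation:
Gear 0 (driver): positive (depth 0)
  gear 1: meshes with gear 0 -> depth 1 -> negative (opposite of gear 0)
  gear 2: meshes with gear 0 -> depth 1 -> negative (opposite of gear 0)
  gear 3: meshes with gear 2 -> depth 2 -> positive (opposite of gear 2)
Queried indices 0, 1, 2 -> positive, negative, negative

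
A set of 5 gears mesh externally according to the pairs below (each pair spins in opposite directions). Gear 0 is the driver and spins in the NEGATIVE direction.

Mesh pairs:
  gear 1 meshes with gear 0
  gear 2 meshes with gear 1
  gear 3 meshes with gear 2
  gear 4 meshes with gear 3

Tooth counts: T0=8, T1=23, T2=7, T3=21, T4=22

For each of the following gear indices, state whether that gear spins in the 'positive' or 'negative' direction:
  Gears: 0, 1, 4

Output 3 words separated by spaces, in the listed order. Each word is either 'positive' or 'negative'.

Answer: negative positive negative

Derivation:
Gear 0 (driver): negative (depth 0)
  gear 1: meshes with gear 0 -> depth 1 -> positive (opposite of gear 0)
  gear 2: meshes with gear 1 -> depth 2 -> negative (opposite of gear 1)
  gear 3: meshes with gear 2 -> depth 3 -> positive (opposite of gear 2)
  gear 4: meshes with gear 3 -> depth 4 -> negative (opposite of gear 3)
Queried indices 0, 1, 4 -> negative, positive, negative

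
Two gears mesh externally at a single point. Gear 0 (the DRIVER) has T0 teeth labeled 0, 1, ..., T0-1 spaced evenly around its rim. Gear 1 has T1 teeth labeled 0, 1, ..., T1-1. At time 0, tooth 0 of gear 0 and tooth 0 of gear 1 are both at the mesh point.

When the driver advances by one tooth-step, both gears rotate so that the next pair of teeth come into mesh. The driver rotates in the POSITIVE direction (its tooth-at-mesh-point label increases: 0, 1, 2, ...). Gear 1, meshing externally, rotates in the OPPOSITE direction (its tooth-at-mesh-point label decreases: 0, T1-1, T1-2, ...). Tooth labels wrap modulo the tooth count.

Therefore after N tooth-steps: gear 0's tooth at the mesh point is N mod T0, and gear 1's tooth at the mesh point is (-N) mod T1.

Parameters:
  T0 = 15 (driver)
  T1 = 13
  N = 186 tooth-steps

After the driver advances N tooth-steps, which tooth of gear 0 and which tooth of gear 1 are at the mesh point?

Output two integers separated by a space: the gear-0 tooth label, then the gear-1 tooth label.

Answer: 6 9

Derivation:
Gear 0 (driver, T0=15): tooth at mesh = N mod T0
  186 = 12 * 15 + 6, so 186 mod 15 = 6
  gear 0 tooth = 6
Gear 1 (driven, T1=13): tooth at mesh = (-N) mod T1
  186 = 14 * 13 + 4, so 186 mod 13 = 4
  (-186) mod 13 = (-4) mod 13 = 13 - 4 = 9
Mesh after 186 steps: gear-0 tooth 6 meets gear-1 tooth 9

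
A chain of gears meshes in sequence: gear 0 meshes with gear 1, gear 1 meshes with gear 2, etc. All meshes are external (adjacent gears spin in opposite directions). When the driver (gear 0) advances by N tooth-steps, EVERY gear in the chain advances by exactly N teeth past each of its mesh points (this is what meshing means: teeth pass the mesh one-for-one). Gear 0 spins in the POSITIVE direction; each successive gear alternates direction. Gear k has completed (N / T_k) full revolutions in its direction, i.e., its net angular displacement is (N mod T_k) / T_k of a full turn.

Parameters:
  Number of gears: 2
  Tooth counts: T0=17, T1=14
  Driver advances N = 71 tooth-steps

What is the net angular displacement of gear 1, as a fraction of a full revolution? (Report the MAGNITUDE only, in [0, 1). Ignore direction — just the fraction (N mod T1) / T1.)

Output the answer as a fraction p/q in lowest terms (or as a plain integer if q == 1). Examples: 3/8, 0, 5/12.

Answer: 1/14

Derivation:
Chain of 2 gears, tooth counts: [17, 14]
  gear 0: T0=17, direction=positive, advance = 71 mod 17 = 3 teeth = 3/17 turn
  gear 1: T1=14, direction=negative, advance = 71 mod 14 = 1 teeth = 1/14 turn
Gear 1: 71 mod 14 = 1
Fraction = 1 / 14 = 1/14 (gcd(1,14)=1) = 1/14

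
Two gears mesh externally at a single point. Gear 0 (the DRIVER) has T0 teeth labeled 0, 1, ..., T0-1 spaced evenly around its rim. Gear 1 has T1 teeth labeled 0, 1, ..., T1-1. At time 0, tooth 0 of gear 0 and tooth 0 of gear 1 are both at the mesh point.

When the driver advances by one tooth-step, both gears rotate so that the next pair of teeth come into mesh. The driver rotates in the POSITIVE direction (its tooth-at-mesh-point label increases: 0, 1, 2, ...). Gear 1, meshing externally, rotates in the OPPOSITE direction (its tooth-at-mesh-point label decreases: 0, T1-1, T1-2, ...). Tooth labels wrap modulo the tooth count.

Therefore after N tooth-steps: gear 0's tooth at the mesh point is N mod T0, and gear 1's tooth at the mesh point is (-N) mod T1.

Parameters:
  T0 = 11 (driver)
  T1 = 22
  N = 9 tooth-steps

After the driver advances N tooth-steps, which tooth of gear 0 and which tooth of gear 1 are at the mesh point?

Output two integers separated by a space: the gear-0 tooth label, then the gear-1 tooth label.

Answer: 9 13

Derivation:
Gear 0 (driver, T0=11): tooth at mesh = N mod T0
  9 = 0 * 11 + 9, so 9 mod 11 = 9
  gear 0 tooth = 9
Gear 1 (driven, T1=22): tooth at mesh = (-N) mod T1
  9 = 0 * 22 + 9, so 9 mod 22 = 9
  (-9) mod 22 = (-9) mod 22 = 22 - 9 = 13
Mesh after 9 steps: gear-0 tooth 9 meets gear-1 tooth 13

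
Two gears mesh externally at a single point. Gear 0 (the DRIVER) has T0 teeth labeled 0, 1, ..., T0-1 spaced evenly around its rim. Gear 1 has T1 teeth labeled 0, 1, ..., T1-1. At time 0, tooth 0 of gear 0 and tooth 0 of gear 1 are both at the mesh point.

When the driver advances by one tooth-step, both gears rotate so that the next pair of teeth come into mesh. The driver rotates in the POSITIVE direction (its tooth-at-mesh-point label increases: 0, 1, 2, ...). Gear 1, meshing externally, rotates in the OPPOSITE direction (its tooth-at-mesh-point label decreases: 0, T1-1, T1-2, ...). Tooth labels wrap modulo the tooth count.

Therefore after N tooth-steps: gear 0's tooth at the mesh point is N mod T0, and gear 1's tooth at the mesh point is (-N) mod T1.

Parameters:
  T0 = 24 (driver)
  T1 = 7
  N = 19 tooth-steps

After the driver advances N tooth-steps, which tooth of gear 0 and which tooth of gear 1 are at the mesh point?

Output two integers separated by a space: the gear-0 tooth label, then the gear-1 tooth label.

Gear 0 (driver, T0=24): tooth at mesh = N mod T0
  19 = 0 * 24 + 19, so 19 mod 24 = 19
  gear 0 tooth = 19
Gear 1 (driven, T1=7): tooth at mesh = (-N) mod T1
  19 = 2 * 7 + 5, so 19 mod 7 = 5
  (-19) mod 7 = (-5) mod 7 = 7 - 5 = 2
Mesh after 19 steps: gear-0 tooth 19 meets gear-1 tooth 2

Answer: 19 2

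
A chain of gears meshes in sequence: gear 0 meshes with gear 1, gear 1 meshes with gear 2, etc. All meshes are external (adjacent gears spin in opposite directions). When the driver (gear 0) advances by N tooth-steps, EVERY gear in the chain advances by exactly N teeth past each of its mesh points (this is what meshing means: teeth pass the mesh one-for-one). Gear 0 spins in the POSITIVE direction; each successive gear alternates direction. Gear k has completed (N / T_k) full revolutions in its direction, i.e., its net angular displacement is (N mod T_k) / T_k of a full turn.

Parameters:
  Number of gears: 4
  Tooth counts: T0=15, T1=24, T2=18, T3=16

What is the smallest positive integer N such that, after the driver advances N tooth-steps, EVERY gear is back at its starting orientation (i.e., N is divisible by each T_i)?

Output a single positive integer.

Answer: 720

Derivation:
Gear k returns to start when N is a multiple of T_k.
All gears at start simultaneously when N is a common multiple of [15, 24, 18, 16]; the smallest such N is lcm(15, 24, 18, 16).
Start: lcm = T0 = 15
Fold in T1=24: gcd(15, 24) = 3; lcm(15, 24) = 15 * 24 / 3 = 360 / 3 = 120
Fold in T2=18: gcd(120, 18) = 6; lcm(120, 18) = 120 * 18 / 6 = 2160 / 6 = 360
Fold in T3=16: gcd(360, 16) = 8; lcm(360, 16) = 360 * 16 / 8 = 5760 / 8 = 720
Full cycle length = 720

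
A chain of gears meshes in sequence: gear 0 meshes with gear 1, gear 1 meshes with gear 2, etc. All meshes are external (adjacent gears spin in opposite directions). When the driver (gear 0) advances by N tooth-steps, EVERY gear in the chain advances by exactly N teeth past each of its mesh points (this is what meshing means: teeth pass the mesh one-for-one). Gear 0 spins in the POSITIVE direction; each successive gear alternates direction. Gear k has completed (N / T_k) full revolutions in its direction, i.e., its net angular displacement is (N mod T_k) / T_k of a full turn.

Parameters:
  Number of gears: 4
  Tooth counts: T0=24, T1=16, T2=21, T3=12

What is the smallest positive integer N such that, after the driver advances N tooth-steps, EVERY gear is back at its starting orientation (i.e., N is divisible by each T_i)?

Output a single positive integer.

Answer: 336

Derivation:
Gear k returns to start when N is a multiple of T_k.
All gears at start simultaneously when N is a common multiple of [24, 16, 21, 12]; the smallest such N is lcm(24, 16, 21, 12).
Start: lcm = T0 = 24
Fold in T1=16: gcd(24, 16) = 8; lcm(24, 16) = 24 * 16 / 8 = 384 / 8 = 48
Fold in T2=21: gcd(48, 21) = 3; lcm(48, 21) = 48 * 21 / 3 = 1008 / 3 = 336
Fold in T3=12: gcd(336, 12) = 12; lcm(336, 12) = 336 * 12 / 12 = 4032 / 12 = 336
Full cycle length = 336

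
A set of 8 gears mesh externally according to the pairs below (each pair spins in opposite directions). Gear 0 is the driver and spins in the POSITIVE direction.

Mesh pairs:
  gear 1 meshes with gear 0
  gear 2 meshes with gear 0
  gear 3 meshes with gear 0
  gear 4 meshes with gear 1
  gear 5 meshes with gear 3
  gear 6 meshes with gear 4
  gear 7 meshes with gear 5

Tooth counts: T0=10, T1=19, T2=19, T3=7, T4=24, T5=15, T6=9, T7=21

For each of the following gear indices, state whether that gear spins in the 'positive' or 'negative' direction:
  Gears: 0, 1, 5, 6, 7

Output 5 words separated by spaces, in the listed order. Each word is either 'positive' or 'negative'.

Gear 0 (driver): positive (depth 0)
  gear 1: meshes with gear 0 -> depth 1 -> negative (opposite of gear 0)
  gear 2: meshes with gear 0 -> depth 1 -> negative (opposite of gear 0)
  gear 3: meshes with gear 0 -> depth 1 -> negative (opposite of gear 0)
  gear 4: meshes with gear 1 -> depth 2 -> positive (opposite of gear 1)
  gear 5: meshes with gear 3 -> depth 2 -> positive (opposite of gear 3)
  gear 6: meshes with gear 4 -> depth 3 -> negative (opposite of gear 4)
  gear 7: meshes with gear 5 -> depth 3 -> negative (opposite of gear 5)
Queried indices 0, 1, 5, 6, 7 -> positive, negative, positive, negative, negative

Answer: positive negative positive negative negative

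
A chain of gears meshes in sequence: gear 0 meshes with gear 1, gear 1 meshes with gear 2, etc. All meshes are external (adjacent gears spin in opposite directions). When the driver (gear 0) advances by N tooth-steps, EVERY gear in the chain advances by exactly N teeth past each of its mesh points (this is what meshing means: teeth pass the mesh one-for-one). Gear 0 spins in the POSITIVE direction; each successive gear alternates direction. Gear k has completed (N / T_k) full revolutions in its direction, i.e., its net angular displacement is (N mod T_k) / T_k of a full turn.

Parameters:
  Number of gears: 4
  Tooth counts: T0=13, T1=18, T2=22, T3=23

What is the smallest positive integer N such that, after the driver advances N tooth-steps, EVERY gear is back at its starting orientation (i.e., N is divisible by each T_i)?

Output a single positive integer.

Gear k returns to start when N is a multiple of T_k.
All gears at start simultaneously when N is a common multiple of [13, 18, 22, 23]; the smallest such N is lcm(13, 18, 22, 23).
Start: lcm = T0 = 13
Fold in T1=18: gcd(13, 18) = 1; lcm(13, 18) = 13 * 18 / 1 = 234 / 1 = 234
Fold in T2=22: gcd(234, 22) = 2; lcm(234, 22) = 234 * 22 / 2 = 5148 / 2 = 2574
Fold in T3=23: gcd(2574, 23) = 1; lcm(2574, 23) = 2574 * 23 / 1 = 59202 / 1 = 59202
Full cycle length = 59202

Answer: 59202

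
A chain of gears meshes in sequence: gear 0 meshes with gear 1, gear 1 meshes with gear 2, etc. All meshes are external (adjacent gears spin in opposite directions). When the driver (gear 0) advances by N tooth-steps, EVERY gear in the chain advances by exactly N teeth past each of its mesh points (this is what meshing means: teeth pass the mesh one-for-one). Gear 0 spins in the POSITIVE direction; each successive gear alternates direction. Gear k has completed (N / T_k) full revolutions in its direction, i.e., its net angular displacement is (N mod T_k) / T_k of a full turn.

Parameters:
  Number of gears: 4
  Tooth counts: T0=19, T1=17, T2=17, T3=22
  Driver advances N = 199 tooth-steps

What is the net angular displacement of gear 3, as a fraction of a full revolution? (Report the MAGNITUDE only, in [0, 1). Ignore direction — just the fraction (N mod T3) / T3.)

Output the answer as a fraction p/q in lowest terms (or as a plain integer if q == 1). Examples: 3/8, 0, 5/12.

Answer: 1/22

Derivation:
Chain of 4 gears, tooth counts: [19, 17, 17, 22]
  gear 0: T0=19, direction=positive, advance = 199 mod 19 = 9 teeth = 9/19 turn
  gear 1: T1=17, direction=negative, advance = 199 mod 17 = 12 teeth = 12/17 turn
  gear 2: T2=17, direction=positive, advance = 199 mod 17 = 12 teeth = 12/17 turn
  gear 3: T3=22, direction=negative, advance = 199 mod 22 = 1 teeth = 1/22 turn
Gear 3: 199 mod 22 = 1
Fraction = 1 / 22 = 1/22 (gcd(1,22)=1) = 1/22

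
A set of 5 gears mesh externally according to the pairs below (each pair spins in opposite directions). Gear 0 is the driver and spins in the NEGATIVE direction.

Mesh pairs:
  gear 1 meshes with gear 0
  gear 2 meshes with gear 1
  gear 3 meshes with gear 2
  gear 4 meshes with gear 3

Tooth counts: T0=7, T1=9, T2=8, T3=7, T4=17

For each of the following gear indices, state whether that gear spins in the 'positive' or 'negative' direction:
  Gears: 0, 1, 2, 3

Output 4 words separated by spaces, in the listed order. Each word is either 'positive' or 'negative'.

Gear 0 (driver): negative (depth 0)
  gear 1: meshes with gear 0 -> depth 1 -> positive (opposite of gear 0)
  gear 2: meshes with gear 1 -> depth 2 -> negative (opposite of gear 1)
  gear 3: meshes with gear 2 -> depth 3 -> positive (opposite of gear 2)
  gear 4: meshes with gear 3 -> depth 4 -> negative (opposite of gear 3)
Queried indices 0, 1, 2, 3 -> negative, positive, negative, positive

Answer: negative positive negative positive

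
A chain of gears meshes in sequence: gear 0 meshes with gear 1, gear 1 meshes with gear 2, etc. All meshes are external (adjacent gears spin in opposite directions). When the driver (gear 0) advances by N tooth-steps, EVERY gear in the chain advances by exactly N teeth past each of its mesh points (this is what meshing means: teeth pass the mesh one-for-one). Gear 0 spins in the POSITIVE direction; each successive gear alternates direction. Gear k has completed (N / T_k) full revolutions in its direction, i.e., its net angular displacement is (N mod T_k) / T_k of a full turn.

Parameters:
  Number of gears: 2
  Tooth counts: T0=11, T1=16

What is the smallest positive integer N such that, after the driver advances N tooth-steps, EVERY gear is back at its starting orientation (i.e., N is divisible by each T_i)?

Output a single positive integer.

Gear k returns to start when N is a multiple of T_k.
All gears at start simultaneously when N is a common multiple of [11, 16]; the smallest such N is lcm(11, 16).
Start: lcm = T0 = 11
Fold in T1=16: gcd(11, 16) = 1; lcm(11, 16) = 11 * 16 / 1 = 176 / 1 = 176
Full cycle length = 176

Answer: 176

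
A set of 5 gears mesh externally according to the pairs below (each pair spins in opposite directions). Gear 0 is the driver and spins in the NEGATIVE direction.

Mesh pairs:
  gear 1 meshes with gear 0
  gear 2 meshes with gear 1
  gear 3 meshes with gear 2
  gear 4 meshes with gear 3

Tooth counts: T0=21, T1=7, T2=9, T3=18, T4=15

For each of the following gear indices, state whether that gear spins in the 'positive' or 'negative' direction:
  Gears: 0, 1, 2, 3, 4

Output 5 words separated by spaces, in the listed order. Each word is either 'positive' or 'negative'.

Answer: negative positive negative positive negative

Derivation:
Gear 0 (driver): negative (depth 0)
  gear 1: meshes with gear 0 -> depth 1 -> positive (opposite of gear 0)
  gear 2: meshes with gear 1 -> depth 2 -> negative (opposite of gear 1)
  gear 3: meshes with gear 2 -> depth 3 -> positive (opposite of gear 2)
  gear 4: meshes with gear 3 -> depth 4 -> negative (opposite of gear 3)
Queried indices 0, 1, 2, 3, 4 -> negative, positive, negative, positive, negative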